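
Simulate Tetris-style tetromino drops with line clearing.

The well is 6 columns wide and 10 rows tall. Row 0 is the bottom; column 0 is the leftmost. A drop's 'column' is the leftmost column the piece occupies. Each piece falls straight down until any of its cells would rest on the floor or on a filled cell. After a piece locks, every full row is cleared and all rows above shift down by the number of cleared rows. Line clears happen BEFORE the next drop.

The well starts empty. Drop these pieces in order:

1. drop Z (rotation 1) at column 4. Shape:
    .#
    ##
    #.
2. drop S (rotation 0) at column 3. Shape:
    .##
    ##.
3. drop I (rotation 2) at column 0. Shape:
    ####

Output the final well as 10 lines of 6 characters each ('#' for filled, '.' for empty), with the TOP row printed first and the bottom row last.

Answer: ......
......
......
......
......
......
......
...###
....##
....#.

Derivation:
Drop 1: Z rot1 at col 4 lands with bottom-row=0; cleared 0 line(s) (total 0); column heights now [0 0 0 0 2 3], max=3
Drop 2: S rot0 at col 3 lands with bottom-row=2; cleared 0 line(s) (total 0); column heights now [0 0 0 3 4 4], max=4
Drop 3: I rot2 at col 0 lands with bottom-row=3; cleared 1 line(s) (total 1); column heights now [0 0 0 3 3 3], max=3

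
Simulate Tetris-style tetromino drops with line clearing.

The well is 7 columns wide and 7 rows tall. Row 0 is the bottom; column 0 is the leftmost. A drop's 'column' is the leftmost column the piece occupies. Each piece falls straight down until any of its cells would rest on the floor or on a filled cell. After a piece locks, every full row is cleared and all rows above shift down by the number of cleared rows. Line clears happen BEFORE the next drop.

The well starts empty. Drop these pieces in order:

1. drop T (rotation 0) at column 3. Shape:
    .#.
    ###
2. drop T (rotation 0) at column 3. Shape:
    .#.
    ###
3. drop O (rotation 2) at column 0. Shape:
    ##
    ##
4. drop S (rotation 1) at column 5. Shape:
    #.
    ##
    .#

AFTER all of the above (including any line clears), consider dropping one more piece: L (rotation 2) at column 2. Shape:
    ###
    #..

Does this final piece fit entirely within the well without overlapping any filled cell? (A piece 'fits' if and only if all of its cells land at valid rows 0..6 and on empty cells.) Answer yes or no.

Drop 1: T rot0 at col 3 lands with bottom-row=0; cleared 0 line(s) (total 0); column heights now [0 0 0 1 2 1 0], max=2
Drop 2: T rot0 at col 3 lands with bottom-row=2; cleared 0 line(s) (total 0); column heights now [0 0 0 3 4 3 0], max=4
Drop 3: O rot2 at col 0 lands with bottom-row=0; cleared 0 line(s) (total 0); column heights now [2 2 0 3 4 3 0], max=4
Drop 4: S rot1 at col 5 lands with bottom-row=2; cleared 0 line(s) (total 0); column heights now [2 2 0 3 4 5 4], max=5
Test piece L rot2 at col 2 (width 3): heights before test = [2 2 0 3 4 5 4]; fits = True

Answer: yes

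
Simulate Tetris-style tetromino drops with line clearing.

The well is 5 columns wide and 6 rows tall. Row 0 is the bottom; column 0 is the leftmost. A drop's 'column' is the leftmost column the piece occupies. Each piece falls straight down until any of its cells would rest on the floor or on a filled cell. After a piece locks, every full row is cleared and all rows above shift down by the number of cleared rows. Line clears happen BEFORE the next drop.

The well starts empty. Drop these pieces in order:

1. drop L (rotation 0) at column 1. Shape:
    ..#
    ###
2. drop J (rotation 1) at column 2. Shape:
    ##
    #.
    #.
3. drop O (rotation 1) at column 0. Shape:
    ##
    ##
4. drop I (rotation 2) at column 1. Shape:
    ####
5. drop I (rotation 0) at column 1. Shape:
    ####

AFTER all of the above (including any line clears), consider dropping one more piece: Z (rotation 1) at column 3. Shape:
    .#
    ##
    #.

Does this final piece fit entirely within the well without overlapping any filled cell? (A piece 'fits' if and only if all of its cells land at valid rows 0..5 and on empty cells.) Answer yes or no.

Drop 1: L rot0 at col 1 lands with bottom-row=0; cleared 0 line(s) (total 0); column heights now [0 1 1 2 0], max=2
Drop 2: J rot1 at col 2 lands with bottom-row=1; cleared 0 line(s) (total 0); column heights now [0 1 4 4 0], max=4
Drop 3: O rot1 at col 0 lands with bottom-row=1; cleared 0 line(s) (total 0); column heights now [3 3 4 4 0], max=4
Drop 4: I rot2 at col 1 lands with bottom-row=4; cleared 0 line(s) (total 0); column heights now [3 5 5 5 5], max=5
Drop 5: I rot0 at col 1 lands with bottom-row=5; cleared 0 line(s) (total 0); column heights now [3 6 6 6 6], max=6
Test piece Z rot1 at col 3 (width 2): heights before test = [3 6 6 6 6]; fits = False

Answer: no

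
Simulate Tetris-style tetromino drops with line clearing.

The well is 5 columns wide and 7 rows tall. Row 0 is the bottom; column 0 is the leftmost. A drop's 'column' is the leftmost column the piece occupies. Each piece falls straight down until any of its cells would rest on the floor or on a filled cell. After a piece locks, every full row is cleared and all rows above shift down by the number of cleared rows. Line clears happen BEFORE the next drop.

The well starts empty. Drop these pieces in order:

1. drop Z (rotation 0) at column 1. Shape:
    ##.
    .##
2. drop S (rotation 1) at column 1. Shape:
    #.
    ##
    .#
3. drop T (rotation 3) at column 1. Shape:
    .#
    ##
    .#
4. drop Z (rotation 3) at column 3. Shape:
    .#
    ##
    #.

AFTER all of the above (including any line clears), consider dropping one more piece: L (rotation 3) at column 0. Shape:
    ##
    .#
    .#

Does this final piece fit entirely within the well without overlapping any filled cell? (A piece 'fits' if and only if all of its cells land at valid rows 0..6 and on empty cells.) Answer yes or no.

Drop 1: Z rot0 at col 1 lands with bottom-row=0; cleared 0 line(s) (total 0); column heights now [0 2 2 1 0], max=2
Drop 2: S rot1 at col 1 lands with bottom-row=2; cleared 0 line(s) (total 0); column heights now [0 5 4 1 0], max=5
Drop 3: T rot3 at col 1 lands with bottom-row=4; cleared 0 line(s) (total 0); column heights now [0 6 7 1 0], max=7
Drop 4: Z rot3 at col 3 lands with bottom-row=1; cleared 0 line(s) (total 0); column heights now [0 6 7 3 4], max=7
Test piece L rot3 at col 0 (width 2): heights before test = [0 6 7 3 4]; fits = False

Answer: no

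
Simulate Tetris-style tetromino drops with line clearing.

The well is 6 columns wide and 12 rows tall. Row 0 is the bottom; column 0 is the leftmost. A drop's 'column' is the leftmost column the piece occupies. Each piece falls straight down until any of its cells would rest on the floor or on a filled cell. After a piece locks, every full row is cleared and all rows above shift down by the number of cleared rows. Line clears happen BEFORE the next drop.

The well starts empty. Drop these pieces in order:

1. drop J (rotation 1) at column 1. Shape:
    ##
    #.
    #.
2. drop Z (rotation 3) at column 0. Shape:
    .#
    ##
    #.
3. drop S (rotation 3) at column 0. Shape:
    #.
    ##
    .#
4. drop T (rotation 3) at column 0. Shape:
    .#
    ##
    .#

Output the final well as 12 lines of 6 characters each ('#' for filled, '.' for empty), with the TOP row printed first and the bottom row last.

Drop 1: J rot1 at col 1 lands with bottom-row=0; cleared 0 line(s) (total 0); column heights now [0 3 3 0 0 0], max=3
Drop 2: Z rot3 at col 0 lands with bottom-row=2; cleared 0 line(s) (total 0); column heights now [4 5 3 0 0 0], max=5
Drop 3: S rot3 at col 0 lands with bottom-row=5; cleared 0 line(s) (total 0); column heights now [8 7 3 0 0 0], max=8
Drop 4: T rot3 at col 0 lands with bottom-row=7; cleared 0 line(s) (total 0); column heights now [9 10 3 0 0 0], max=10

Answer: ......
......
.#....
##....
##....
##....
.#....
.#....
##....
###...
.#....
.#....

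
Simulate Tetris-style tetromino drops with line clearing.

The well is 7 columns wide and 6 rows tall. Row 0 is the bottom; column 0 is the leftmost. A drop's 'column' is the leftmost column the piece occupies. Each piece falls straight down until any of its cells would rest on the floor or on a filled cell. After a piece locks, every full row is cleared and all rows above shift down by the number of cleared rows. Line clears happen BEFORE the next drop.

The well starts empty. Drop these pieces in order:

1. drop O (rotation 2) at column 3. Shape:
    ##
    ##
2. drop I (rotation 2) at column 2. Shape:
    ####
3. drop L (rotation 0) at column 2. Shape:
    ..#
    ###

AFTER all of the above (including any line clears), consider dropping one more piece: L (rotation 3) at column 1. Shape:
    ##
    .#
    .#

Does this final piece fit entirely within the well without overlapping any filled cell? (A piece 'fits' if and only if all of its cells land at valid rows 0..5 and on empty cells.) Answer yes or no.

Answer: no

Derivation:
Drop 1: O rot2 at col 3 lands with bottom-row=0; cleared 0 line(s) (total 0); column heights now [0 0 0 2 2 0 0], max=2
Drop 2: I rot2 at col 2 lands with bottom-row=2; cleared 0 line(s) (total 0); column heights now [0 0 3 3 3 3 0], max=3
Drop 3: L rot0 at col 2 lands with bottom-row=3; cleared 0 line(s) (total 0); column heights now [0 0 4 4 5 3 0], max=5
Test piece L rot3 at col 1 (width 2): heights before test = [0 0 4 4 5 3 0]; fits = False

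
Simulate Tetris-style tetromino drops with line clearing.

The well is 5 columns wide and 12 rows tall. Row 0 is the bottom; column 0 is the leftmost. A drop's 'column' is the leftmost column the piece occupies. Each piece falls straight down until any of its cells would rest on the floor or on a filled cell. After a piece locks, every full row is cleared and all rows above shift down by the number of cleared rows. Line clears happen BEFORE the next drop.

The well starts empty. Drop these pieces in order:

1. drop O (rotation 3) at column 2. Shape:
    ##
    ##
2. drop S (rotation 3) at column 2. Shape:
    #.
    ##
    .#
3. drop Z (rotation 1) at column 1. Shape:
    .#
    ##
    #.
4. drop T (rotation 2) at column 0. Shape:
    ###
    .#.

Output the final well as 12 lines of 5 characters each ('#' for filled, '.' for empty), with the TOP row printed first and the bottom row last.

Drop 1: O rot3 at col 2 lands with bottom-row=0; cleared 0 line(s) (total 0); column heights now [0 0 2 2 0], max=2
Drop 2: S rot3 at col 2 lands with bottom-row=2; cleared 0 line(s) (total 0); column heights now [0 0 5 4 0], max=5
Drop 3: Z rot1 at col 1 lands with bottom-row=4; cleared 0 line(s) (total 0); column heights now [0 6 7 4 0], max=7
Drop 4: T rot2 at col 0 lands with bottom-row=6; cleared 0 line(s) (total 0); column heights now [8 8 8 4 0], max=8

Answer: .....
.....
.....
.....
###..
.##..
.##..
.##..
..##.
...#.
..##.
..##.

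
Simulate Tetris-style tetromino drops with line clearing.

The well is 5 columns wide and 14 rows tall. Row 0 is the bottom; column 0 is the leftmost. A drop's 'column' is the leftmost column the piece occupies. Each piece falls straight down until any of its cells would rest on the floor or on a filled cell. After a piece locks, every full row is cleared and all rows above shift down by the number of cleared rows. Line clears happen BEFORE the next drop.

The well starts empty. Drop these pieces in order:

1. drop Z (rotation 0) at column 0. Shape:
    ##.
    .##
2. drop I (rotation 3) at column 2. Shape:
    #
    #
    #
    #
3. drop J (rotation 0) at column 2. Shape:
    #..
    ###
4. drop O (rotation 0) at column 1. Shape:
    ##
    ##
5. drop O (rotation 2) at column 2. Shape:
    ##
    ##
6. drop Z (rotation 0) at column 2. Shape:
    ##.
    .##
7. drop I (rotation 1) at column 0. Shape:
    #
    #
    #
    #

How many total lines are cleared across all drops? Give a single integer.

Drop 1: Z rot0 at col 0 lands with bottom-row=0; cleared 0 line(s) (total 0); column heights now [2 2 1 0 0], max=2
Drop 2: I rot3 at col 2 lands with bottom-row=1; cleared 0 line(s) (total 0); column heights now [2 2 5 0 0], max=5
Drop 3: J rot0 at col 2 lands with bottom-row=5; cleared 0 line(s) (total 0); column heights now [2 2 7 6 6], max=7
Drop 4: O rot0 at col 1 lands with bottom-row=7; cleared 0 line(s) (total 0); column heights now [2 9 9 6 6], max=9
Drop 5: O rot2 at col 2 lands with bottom-row=9; cleared 0 line(s) (total 0); column heights now [2 9 11 11 6], max=11
Drop 6: Z rot0 at col 2 lands with bottom-row=11; cleared 0 line(s) (total 0); column heights now [2 9 13 13 12], max=13
Drop 7: I rot1 at col 0 lands with bottom-row=2; cleared 0 line(s) (total 0); column heights now [6 9 13 13 12], max=13

Answer: 0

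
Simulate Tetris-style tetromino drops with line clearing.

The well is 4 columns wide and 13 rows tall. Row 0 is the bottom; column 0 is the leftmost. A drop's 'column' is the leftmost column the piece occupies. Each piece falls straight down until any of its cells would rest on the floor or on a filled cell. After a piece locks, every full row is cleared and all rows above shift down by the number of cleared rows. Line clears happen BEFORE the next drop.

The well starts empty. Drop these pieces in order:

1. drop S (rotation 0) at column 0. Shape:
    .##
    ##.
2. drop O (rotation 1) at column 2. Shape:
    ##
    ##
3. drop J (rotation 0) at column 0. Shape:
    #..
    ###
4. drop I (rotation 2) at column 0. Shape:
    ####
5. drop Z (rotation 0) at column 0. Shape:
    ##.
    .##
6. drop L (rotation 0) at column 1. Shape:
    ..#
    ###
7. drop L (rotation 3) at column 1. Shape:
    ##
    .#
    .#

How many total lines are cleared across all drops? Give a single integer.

Drop 1: S rot0 at col 0 lands with bottom-row=0; cleared 0 line(s) (total 0); column heights now [1 2 2 0], max=2
Drop 2: O rot1 at col 2 lands with bottom-row=2; cleared 0 line(s) (total 0); column heights now [1 2 4 4], max=4
Drop 3: J rot0 at col 0 lands with bottom-row=4; cleared 0 line(s) (total 0); column heights now [6 5 5 4], max=6
Drop 4: I rot2 at col 0 lands with bottom-row=6; cleared 1 line(s) (total 1); column heights now [6 5 5 4], max=6
Drop 5: Z rot0 at col 0 lands with bottom-row=5; cleared 0 line(s) (total 1); column heights now [7 7 6 4], max=7
Drop 6: L rot0 at col 1 lands with bottom-row=7; cleared 0 line(s) (total 1); column heights now [7 8 8 9], max=9
Drop 7: L rot3 at col 1 lands with bottom-row=8; cleared 0 line(s) (total 1); column heights now [7 11 11 9], max=11

Answer: 1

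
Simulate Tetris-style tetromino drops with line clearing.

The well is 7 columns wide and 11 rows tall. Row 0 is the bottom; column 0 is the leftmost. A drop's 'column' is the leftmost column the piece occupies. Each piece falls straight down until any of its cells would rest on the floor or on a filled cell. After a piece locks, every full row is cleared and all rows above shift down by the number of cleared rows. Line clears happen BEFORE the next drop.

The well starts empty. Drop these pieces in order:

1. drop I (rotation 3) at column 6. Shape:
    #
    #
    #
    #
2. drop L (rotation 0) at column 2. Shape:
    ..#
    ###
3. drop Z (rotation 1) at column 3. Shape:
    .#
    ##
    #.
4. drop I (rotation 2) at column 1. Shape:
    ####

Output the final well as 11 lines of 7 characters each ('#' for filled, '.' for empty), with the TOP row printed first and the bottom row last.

Answer: .......
.......
.......
.......
.......
.......
.####..
....#.#
...##.#
...##.#
..###.#

Derivation:
Drop 1: I rot3 at col 6 lands with bottom-row=0; cleared 0 line(s) (total 0); column heights now [0 0 0 0 0 0 4], max=4
Drop 2: L rot0 at col 2 lands with bottom-row=0; cleared 0 line(s) (total 0); column heights now [0 0 1 1 2 0 4], max=4
Drop 3: Z rot1 at col 3 lands with bottom-row=1; cleared 0 line(s) (total 0); column heights now [0 0 1 3 4 0 4], max=4
Drop 4: I rot2 at col 1 lands with bottom-row=4; cleared 0 line(s) (total 0); column heights now [0 5 5 5 5 0 4], max=5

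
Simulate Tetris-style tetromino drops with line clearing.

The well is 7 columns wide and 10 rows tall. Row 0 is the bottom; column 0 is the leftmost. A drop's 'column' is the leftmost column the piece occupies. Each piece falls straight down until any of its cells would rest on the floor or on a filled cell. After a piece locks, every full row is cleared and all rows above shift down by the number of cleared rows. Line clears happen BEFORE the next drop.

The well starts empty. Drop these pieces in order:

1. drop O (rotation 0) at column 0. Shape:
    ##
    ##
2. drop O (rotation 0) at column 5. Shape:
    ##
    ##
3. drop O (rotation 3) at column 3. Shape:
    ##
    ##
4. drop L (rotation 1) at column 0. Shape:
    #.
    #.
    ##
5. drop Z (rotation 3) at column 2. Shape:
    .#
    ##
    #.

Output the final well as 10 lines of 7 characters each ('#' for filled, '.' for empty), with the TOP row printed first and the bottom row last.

Drop 1: O rot0 at col 0 lands with bottom-row=0; cleared 0 line(s) (total 0); column heights now [2 2 0 0 0 0 0], max=2
Drop 2: O rot0 at col 5 lands with bottom-row=0; cleared 0 line(s) (total 0); column heights now [2 2 0 0 0 2 2], max=2
Drop 3: O rot3 at col 3 lands with bottom-row=0; cleared 0 line(s) (total 0); column heights now [2 2 0 2 2 2 2], max=2
Drop 4: L rot1 at col 0 lands with bottom-row=2; cleared 0 line(s) (total 0); column heights now [5 3 0 2 2 2 2], max=5
Drop 5: Z rot3 at col 2 lands with bottom-row=1; cleared 1 line(s) (total 1); column heights now [4 2 2 3 1 1 1], max=4

Answer: .......
.......
.......
.......
.......
.......
#......
#..#...
####...
##.####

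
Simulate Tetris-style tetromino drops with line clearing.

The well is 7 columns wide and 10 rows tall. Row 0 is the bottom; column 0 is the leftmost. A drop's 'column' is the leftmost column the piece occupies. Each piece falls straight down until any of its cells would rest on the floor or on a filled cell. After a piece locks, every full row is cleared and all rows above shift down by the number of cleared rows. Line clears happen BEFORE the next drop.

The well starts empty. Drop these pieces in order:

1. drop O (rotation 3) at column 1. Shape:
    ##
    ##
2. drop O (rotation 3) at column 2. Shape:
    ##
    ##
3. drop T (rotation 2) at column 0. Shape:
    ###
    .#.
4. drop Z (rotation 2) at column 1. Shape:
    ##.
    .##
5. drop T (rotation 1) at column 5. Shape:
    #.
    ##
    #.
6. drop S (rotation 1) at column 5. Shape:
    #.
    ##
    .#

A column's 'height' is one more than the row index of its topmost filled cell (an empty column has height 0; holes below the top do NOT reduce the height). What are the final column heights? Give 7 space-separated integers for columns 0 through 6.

Drop 1: O rot3 at col 1 lands with bottom-row=0; cleared 0 line(s) (total 0); column heights now [0 2 2 0 0 0 0], max=2
Drop 2: O rot3 at col 2 lands with bottom-row=2; cleared 0 line(s) (total 0); column heights now [0 2 4 4 0 0 0], max=4
Drop 3: T rot2 at col 0 lands with bottom-row=3; cleared 0 line(s) (total 0); column heights now [5 5 5 4 0 0 0], max=5
Drop 4: Z rot2 at col 1 lands with bottom-row=5; cleared 0 line(s) (total 0); column heights now [5 7 7 6 0 0 0], max=7
Drop 5: T rot1 at col 5 lands with bottom-row=0; cleared 0 line(s) (total 0); column heights now [5 7 7 6 0 3 2], max=7
Drop 6: S rot1 at col 5 lands with bottom-row=2; cleared 0 line(s) (total 0); column heights now [5 7 7 6 0 5 4], max=7

Answer: 5 7 7 6 0 5 4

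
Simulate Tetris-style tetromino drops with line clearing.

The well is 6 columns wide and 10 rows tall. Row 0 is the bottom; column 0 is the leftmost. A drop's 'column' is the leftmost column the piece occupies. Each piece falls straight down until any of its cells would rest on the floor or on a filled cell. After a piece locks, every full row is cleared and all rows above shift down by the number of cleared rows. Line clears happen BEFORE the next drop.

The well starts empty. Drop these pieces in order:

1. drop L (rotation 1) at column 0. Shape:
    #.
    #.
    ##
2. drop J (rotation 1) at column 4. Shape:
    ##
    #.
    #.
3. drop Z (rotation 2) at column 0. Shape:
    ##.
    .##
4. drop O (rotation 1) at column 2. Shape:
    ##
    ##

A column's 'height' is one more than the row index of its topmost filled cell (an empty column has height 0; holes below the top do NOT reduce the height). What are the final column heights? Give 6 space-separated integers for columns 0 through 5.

Drop 1: L rot1 at col 0 lands with bottom-row=0; cleared 0 line(s) (total 0); column heights now [3 1 0 0 0 0], max=3
Drop 2: J rot1 at col 4 lands with bottom-row=0; cleared 0 line(s) (total 0); column heights now [3 1 0 0 3 3], max=3
Drop 3: Z rot2 at col 0 lands with bottom-row=2; cleared 0 line(s) (total 0); column heights now [4 4 3 0 3 3], max=4
Drop 4: O rot1 at col 2 lands with bottom-row=3; cleared 0 line(s) (total 0); column heights now [4 4 5 5 3 3], max=5

Answer: 4 4 5 5 3 3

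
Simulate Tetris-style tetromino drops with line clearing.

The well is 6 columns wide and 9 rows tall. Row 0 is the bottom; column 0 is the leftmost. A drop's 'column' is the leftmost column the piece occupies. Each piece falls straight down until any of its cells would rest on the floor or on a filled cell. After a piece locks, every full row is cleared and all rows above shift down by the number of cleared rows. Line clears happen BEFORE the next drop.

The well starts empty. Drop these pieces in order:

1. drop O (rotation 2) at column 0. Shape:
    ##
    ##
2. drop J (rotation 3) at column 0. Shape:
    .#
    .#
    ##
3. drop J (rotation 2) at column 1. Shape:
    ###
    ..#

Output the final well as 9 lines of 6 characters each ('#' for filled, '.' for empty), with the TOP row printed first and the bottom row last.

Answer: ......
......
......
.###..
.#.#..
.#....
##....
##....
##....

Derivation:
Drop 1: O rot2 at col 0 lands with bottom-row=0; cleared 0 line(s) (total 0); column heights now [2 2 0 0 0 0], max=2
Drop 2: J rot3 at col 0 lands with bottom-row=2; cleared 0 line(s) (total 0); column heights now [3 5 0 0 0 0], max=5
Drop 3: J rot2 at col 1 lands with bottom-row=4; cleared 0 line(s) (total 0); column heights now [3 6 6 6 0 0], max=6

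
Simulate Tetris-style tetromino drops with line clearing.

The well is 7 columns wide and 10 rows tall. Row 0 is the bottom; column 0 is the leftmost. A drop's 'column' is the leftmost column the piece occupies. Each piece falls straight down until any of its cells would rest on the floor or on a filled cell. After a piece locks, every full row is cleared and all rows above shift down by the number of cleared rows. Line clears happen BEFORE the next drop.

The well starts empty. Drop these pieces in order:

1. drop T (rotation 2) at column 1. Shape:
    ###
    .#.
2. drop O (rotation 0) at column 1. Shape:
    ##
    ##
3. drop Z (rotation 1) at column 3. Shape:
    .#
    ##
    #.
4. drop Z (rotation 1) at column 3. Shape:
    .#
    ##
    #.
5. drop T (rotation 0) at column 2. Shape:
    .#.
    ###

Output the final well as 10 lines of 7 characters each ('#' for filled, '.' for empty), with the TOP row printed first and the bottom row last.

Drop 1: T rot2 at col 1 lands with bottom-row=0; cleared 0 line(s) (total 0); column heights now [0 2 2 2 0 0 0], max=2
Drop 2: O rot0 at col 1 lands with bottom-row=2; cleared 0 line(s) (total 0); column heights now [0 4 4 2 0 0 0], max=4
Drop 3: Z rot1 at col 3 lands with bottom-row=2; cleared 0 line(s) (total 0); column heights now [0 4 4 4 5 0 0], max=5
Drop 4: Z rot1 at col 3 lands with bottom-row=4; cleared 0 line(s) (total 0); column heights now [0 4 4 6 7 0 0], max=7
Drop 5: T rot0 at col 2 lands with bottom-row=7; cleared 0 line(s) (total 0); column heights now [0 4 8 9 8 0 0], max=9

Answer: .......
...#...
..###..
....#..
...##..
...##..
.####..
.###...
.###...
..#....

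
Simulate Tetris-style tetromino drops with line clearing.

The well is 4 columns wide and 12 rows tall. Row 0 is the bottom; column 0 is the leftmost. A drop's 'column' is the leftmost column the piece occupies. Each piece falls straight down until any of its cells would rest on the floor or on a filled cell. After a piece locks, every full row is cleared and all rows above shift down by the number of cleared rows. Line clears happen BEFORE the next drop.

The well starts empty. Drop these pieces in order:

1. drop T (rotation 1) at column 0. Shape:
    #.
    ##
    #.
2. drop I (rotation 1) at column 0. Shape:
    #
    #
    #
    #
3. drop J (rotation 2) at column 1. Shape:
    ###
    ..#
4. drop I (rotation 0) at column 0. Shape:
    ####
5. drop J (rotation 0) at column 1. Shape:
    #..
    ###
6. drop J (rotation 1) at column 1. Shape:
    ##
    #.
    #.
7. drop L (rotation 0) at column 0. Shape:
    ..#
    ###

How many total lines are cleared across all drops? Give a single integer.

Answer: 3

Derivation:
Drop 1: T rot1 at col 0 lands with bottom-row=0; cleared 0 line(s) (total 0); column heights now [3 2 0 0], max=3
Drop 2: I rot1 at col 0 lands with bottom-row=3; cleared 0 line(s) (total 0); column heights now [7 2 0 0], max=7
Drop 3: J rot2 at col 1 lands with bottom-row=1; cleared 1 line(s) (total 1); column heights now [6 2 0 2], max=6
Drop 4: I rot0 at col 0 lands with bottom-row=6; cleared 1 line(s) (total 2); column heights now [6 2 0 2], max=6
Drop 5: J rot0 at col 1 lands with bottom-row=2; cleared 1 line(s) (total 3); column heights now [5 3 0 2], max=5
Drop 6: J rot1 at col 1 lands with bottom-row=3; cleared 0 line(s) (total 3); column heights now [5 6 6 2], max=6
Drop 7: L rot0 at col 0 lands with bottom-row=6; cleared 0 line(s) (total 3); column heights now [7 7 8 2], max=8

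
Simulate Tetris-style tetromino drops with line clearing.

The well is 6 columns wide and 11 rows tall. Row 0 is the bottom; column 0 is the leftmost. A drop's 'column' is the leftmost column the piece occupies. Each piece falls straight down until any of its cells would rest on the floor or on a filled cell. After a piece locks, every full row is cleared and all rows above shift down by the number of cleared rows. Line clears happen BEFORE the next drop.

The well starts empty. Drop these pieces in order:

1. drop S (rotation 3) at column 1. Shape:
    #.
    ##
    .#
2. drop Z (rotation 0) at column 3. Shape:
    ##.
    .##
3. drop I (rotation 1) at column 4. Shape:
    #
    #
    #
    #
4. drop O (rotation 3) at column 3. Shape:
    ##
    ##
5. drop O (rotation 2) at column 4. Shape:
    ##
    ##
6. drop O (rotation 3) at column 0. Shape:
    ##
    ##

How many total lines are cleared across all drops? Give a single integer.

Answer: 0

Derivation:
Drop 1: S rot3 at col 1 lands with bottom-row=0; cleared 0 line(s) (total 0); column heights now [0 3 2 0 0 0], max=3
Drop 2: Z rot0 at col 3 lands with bottom-row=0; cleared 0 line(s) (total 0); column heights now [0 3 2 2 2 1], max=3
Drop 3: I rot1 at col 4 lands with bottom-row=2; cleared 0 line(s) (total 0); column heights now [0 3 2 2 6 1], max=6
Drop 4: O rot3 at col 3 lands with bottom-row=6; cleared 0 line(s) (total 0); column heights now [0 3 2 8 8 1], max=8
Drop 5: O rot2 at col 4 lands with bottom-row=8; cleared 0 line(s) (total 0); column heights now [0 3 2 8 10 10], max=10
Drop 6: O rot3 at col 0 lands with bottom-row=3; cleared 0 line(s) (total 0); column heights now [5 5 2 8 10 10], max=10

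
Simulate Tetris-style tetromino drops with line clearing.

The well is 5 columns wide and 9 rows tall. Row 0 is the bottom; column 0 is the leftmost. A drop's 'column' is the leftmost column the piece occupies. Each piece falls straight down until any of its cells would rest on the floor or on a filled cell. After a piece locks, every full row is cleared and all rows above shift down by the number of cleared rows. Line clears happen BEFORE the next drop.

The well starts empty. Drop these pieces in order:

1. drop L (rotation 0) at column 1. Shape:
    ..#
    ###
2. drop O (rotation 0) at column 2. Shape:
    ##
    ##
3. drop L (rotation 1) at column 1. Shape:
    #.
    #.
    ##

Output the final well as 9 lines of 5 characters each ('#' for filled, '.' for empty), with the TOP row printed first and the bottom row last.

Drop 1: L rot0 at col 1 lands with bottom-row=0; cleared 0 line(s) (total 0); column heights now [0 1 1 2 0], max=2
Drop 2: O rot0 at col 2 lands with bottom-row=2; cleared 0 line(s) (total 0); column heights now [0 1 4 4 0], max=4
Drop 3: L rot1 at col 1 lands with bottom-row=4; cleared 0 line(s) (total 0); column heights now [0 7 5 4 0], max=7

Answer: .....
.....
.#...
.#...
.##..
..##.
..##.
...#.
.###.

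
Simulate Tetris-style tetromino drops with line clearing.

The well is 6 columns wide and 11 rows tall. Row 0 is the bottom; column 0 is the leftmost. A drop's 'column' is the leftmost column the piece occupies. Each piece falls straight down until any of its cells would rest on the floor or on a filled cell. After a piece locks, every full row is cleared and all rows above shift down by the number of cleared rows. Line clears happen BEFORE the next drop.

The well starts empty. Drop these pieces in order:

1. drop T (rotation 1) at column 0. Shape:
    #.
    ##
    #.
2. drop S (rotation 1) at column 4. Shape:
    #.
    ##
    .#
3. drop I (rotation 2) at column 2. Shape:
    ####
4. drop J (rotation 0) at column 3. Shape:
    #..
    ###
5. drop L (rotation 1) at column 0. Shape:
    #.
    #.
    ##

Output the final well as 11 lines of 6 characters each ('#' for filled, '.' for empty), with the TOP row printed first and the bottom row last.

Answer: ......
......
......
......
......
......
#..#..
#..###
#...#.
##..##
#....#

Derivation:
Drop 1: T rot1 at col 0 lands with bottom-row=0; cleared 0 line(s) (total 0); column heights now [3 2 0 0 0 0], max=3
Drop 2: S rot1 at col 4 lands with bottom-row=0; cleared 0 line(s) (total 0); column heights now [3 2 0 0 3 2], max=3
Drop 3: I rot2 at col 2 lands with bottom-row=3; cleared 0 line(s) (total 0); column heights now [3 2 4 4 4 4], max=4
Drop 4: J rot0 at col 3 lands with bottom-row=4; cleared 0 line(s) (total 0); column heights now [3 2 4 6 5 5], max=6
Drop 5: L rot1 at col 0 lands with bottom-row=3; cleared 1 line(s) (total 1); column heights now [5 2 0 5 4 4], max=5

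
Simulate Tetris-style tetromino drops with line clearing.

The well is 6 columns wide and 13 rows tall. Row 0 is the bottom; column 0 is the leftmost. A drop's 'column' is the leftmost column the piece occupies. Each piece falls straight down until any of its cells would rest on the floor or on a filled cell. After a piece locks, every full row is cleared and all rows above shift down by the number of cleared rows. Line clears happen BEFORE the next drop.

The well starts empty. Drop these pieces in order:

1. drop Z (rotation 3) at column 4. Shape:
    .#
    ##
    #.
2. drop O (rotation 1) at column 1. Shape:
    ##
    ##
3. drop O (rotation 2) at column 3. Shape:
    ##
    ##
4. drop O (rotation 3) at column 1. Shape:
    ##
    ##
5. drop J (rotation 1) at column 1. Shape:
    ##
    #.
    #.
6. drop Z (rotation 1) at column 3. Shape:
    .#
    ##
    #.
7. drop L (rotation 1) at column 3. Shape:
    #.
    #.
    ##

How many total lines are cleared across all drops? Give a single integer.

Answer: 0

Derivation:
Drop 1: Z rot3 at col 4 lands with bottom-row=0; cleared 0 line(s) (total 0); column heights now [0 0 0 0 2 3], max=3
Drop 2: O rot1 at col 1 lands with bottom-row=0; cleared 0 line(s) (total 0); column heights now [0 2 2 0 2 3], max=3
Drop 3: O rot2 at col 3 lands with bottom-row=2; cleared 0 line(s) (total 0); column heights now [0 2 2 4 4 3], max=4
Drop 4: O rot3 at col 1 lands with bottom-row=2; cleared 0 line(s) (total 0); column heights now [0 4 4 4 4 3], max=4
Drop 5: J rot1 at col 1 lands with bottom-row=4; cleared 0 line(s) (total 0); column heights now [0 7 7 4 4 3], max=7
Drop 6: Z rot1 at col 3 lands with bottom-row=4; cleared 0 line(s) (total 0); column heights now [0 7 7 6 7 3], max=7
Drop 7: L rot1 at col 3 lands with bottom-row=7; cleared 0 line(s) (total 0); column heights now [0 7 7 10 8 3], max=10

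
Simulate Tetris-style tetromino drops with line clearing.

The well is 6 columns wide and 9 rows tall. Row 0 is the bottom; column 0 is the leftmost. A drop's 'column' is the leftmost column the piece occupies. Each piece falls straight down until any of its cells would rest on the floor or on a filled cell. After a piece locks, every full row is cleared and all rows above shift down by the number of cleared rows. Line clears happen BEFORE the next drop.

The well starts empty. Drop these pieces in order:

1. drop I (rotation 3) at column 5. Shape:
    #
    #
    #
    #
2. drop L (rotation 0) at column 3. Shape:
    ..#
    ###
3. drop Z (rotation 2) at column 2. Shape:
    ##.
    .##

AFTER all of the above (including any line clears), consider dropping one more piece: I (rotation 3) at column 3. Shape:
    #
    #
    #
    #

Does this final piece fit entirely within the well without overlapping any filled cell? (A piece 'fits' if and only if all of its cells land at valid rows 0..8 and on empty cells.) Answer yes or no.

Answer: no

Derivation:
Drop 1: I rot3 at col 5 lands with bottom-row=0; cleared 0 line(s) (total 0); column heights now [0 0 0 0 0 4], max=4
Drop 2: L rot0 at col 3 lands with bottom-row=4; cleared 0 line(s) (total 0); column heights now [0 0 0 5 5 6], max=6
Drop 3: Z rot2 at col 2 lands with bottom-row=5; cleared 0 line(s) (total 0); column heights now [0 0 7 7 6 6], max=7
Test piece I rot3 at col 3 (width 1): heights before test = [0 0 7 7 6 6]; fits = False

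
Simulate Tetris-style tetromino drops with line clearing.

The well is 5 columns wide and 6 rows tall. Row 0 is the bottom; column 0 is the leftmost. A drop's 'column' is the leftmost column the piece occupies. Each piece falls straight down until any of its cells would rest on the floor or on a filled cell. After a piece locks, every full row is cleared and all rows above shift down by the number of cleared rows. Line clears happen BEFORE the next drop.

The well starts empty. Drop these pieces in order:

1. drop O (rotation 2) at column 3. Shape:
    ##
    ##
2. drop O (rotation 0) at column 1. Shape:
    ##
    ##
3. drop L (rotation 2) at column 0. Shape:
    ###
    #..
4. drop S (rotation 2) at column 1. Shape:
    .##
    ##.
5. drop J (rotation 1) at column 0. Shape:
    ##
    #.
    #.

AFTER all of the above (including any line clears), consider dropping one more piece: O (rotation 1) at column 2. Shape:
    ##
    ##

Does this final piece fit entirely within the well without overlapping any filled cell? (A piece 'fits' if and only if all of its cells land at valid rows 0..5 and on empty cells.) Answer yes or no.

Answer: yes

Derivation:
Drop 1: O rot2 at col 3 lands with bottom-row=0; cleared 0 line(s) (total 0); column heights now [0 0 0 2 2], max=2
Drop 2: O rot0 at col 1 lands with bottom-row=0; cleared 0 line(s) (total 0); column heights now [0 2 2 2 2], max=2
Drop 3: L rot2 at col 0 lands with bottom-row=1; cleared 1 line(s) (total 1); column heights now [2 2 2 1 1], max=2
Drop 4: S rot2 at col 1 lands with bottom-row=2; cleared 0 line(s) (total 1); column heights now [2 3 4 4 1], max=4
Drop 5: J rot1 at col 0 lands with bottom-row=2; cleared 0 line(s) (total 1); column heights now [5 5 4 4 1], max=5
Test piece O rot1 at col 2 (width 2): heights before test = [5 5 4 4 1]; fits = True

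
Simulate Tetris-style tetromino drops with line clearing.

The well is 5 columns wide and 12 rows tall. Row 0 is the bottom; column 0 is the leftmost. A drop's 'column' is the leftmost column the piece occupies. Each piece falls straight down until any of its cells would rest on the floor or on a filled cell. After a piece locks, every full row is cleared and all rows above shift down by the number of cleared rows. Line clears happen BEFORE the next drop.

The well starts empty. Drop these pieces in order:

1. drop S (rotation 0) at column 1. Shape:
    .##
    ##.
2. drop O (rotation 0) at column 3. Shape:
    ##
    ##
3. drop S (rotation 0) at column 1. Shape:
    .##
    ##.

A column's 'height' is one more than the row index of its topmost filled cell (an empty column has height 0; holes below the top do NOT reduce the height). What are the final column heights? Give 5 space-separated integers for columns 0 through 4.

Answer: 0 4 5 5 4

Derivation:
Drop 1: S rot0 at col 1 lands with bottom-row=0; cleared 0 line(s) (total 0); column heights now [0 1 2 2 0], max=2
Drop 2: O rot0 at col 3 lands with bottom-row=2; cleared 0 line(s) (total 0); column heights now [0 1 2 4 4], max=4
Drop 3: S rot0 at col 1 lands with bottom-row=3; cleared 0 line(s) (total 0); column heights now [0 4 5 5 4], max=5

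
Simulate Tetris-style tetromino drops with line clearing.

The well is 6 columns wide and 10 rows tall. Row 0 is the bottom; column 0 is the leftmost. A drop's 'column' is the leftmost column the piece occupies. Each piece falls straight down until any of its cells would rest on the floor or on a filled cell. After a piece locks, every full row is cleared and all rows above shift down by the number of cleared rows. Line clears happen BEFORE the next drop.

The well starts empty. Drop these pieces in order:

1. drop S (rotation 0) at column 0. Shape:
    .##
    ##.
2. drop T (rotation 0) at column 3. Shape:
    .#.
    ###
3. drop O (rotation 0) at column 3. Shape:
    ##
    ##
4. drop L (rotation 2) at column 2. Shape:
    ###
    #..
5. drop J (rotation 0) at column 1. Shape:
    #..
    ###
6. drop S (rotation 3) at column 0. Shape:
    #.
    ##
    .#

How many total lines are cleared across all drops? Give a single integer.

Drop 1: S rot0 at col 0 lands with bottom-row=0; cleared 0 line(s) (total 0); column heights now [1 2 2 0 0 0], max=2
Drop 2: T rot0 at col 3 lands with bottom-row=0; cleared 0 line(s) (total 0); column heights now [1 2 2 1 2 1], max=2
Drop 3: O rot0 at col 3 lands with bottom-row=2; cleared 0 line(s) (total 0); column heights now [1 2 2 4 4 1], max=4
Drop 4: L rot2 at col 2 lands with bottom-row=3; cleared 0 line(s) (total 0); column heights now [1 2 5 5 5 1], max=5
Drop 5: J rot0 at col 1 lands with bottom-row=5; cleared 0 line(s) (total 0); column heights now [1 7 6 6 5 1], max=7
Drop 6: S rot3 at col 0 lands with bottom-row=7; cleared 0 line(s) (total 0); column heights now [10 9 6 6 5 1], max=10

Answer: 0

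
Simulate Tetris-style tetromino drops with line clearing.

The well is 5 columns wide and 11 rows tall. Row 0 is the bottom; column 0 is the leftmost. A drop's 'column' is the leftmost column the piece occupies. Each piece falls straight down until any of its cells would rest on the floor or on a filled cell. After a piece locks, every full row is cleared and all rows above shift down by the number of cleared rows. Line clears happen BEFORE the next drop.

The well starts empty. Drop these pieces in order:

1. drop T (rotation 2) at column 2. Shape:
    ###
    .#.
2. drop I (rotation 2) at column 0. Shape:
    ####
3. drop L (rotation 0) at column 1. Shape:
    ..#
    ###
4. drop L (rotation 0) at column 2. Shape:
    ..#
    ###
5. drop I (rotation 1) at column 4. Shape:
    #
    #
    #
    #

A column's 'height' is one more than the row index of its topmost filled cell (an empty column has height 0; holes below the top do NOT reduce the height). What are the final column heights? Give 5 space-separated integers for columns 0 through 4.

Drop 1: T rot2 at col 2 lands with bottom-row=0; cleared 0 line(s) (total 0); column heights now [0 0 2 2 2], max=2
Drop 2: I rot2 at col 0 lands with bottom-row=2; cleared 0 line(s) (total 0); column heights now [3 3 3 3 2], max=3
Drop 3: L rot0 at col 1 lands with bottom-row=3; cleared 0 line(s) (total 0); column heights now [3 4 4 5 2], max=5
Drop 4: L rot0 at col 2 lands with bottom-row=5; cleared 0 line(s) (total 0); column heights now [3 4 6 6 7], max=7
Drop 5: I rot1 at col 4 lands with bottom-row=7; cleared 0 line(s) (total 0); column heights now [3 4 6 6 11], max=11

Answer: 3 4 6 6 11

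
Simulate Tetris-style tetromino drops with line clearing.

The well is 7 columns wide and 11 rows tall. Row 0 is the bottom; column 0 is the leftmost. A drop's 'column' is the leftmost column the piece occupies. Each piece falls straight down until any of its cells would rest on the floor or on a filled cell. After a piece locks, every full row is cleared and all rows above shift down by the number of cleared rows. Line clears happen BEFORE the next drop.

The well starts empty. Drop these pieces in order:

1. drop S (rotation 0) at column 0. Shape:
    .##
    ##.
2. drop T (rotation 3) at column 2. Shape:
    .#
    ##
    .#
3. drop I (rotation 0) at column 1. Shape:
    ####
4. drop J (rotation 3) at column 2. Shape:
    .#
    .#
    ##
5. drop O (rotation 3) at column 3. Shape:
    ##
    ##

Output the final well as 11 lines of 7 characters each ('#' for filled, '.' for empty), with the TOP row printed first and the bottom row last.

Answer: .......
...##..
...##..
...#...
...#...
..##...
.####..
...#...
..##...
.###...
##.....

Derivation:
Drop 1: S rot0 at col 0 lands with bottom-row=0; cleared 0 line(s) (total 0); column heights now [1 2 2 0 0 0 0], max=2
Drop 2: T rot3 at col 2 lands with bottom-row=1; cleared 0 line(s) (total 0); column heights now [1 2 3 4 0 0 0], max=4
Drop 3: I rot0 at col 1 lands with bottom-row=4; cleared 0 line(s) (total 0); column heights now [1 5 5 5 5 0 0], max=5
Drop 4: J rot3 at col 2 lands with bottom-row=5; cleared 0 line(s) (total 0); column heights now [1 5 6 8 5 0 0], max=8
Drop 5: O rot3 at col 3 lands with bottom-row=8; cleared 0 line(s) (total 0); column heights now [1 5 6 10 10 0 0], max=10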